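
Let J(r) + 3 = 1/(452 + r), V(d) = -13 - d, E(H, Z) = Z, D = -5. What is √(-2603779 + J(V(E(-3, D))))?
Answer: I*√128324791977/222 ≈ 1613.6*I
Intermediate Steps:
J(r) = -3 + 1/(452 + r)
√(-2603779 + J(V(E(-3, D)))) = √(-2603779 + (-1355 - 3*(-13 - 1*(-5)))/(452 + (-13 - 1*(-5)))) = √(-2603779 + (-1355 - 3*(-13 + 5))/(452 + (-13 + 5))) = √(-2603779 + (-1355 - 3*(-8))/(452 - 8)) = √(-2603779 + (-1355 + 24)/444) = √(-2603779 + (1/444)*(-1331)) = √(-2603779 - 1331/444) = √(-1156079207/444) = I*√128324791977/222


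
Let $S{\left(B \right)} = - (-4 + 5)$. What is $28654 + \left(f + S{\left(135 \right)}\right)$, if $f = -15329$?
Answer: $13324$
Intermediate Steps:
$S{\left(B \right)} = -1$ ($S{\left(B \right)} = \left(-1\right) 1 = -1$)
$28654 + \left(f + S{\left(135 \right)}\right) = 28654 - 15330 = 13324$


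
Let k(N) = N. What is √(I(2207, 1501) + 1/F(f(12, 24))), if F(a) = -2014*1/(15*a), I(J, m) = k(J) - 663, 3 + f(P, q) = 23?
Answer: √1565540606/1007 ≈ 39.292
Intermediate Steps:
f(P, q) = 20 (f(P, q) = -3 + 23 = 20)
I(J, m) = -663 + J (I(J, m) = J - 663 = -663 + J)
F(a) = -2014/(15*a) (F(a) = -2014*1/(15*a) = -2014/(15*a))
√(I(2207, 1501) + 1/F(f(12, 24))) = √((-663 + 2207) + 1/(-2014/15/20)) = √(1544 + 1/(-2014/15*1/20)) = √(1544 + 1/(-1007/150)) = √(1544 - 150/1007) = √(1554658/1007) = √1565540606/1007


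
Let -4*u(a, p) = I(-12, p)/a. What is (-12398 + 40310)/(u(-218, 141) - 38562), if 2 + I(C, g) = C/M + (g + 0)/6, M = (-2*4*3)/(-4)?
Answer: -16226176/22417363 ≈ -0.72382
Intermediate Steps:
M = 6 (M = -8*3*(-1/4) = -24*(-1/4) = 6)
I(C, g) = -2 + C/6 + g/6 (I(C, g) = -2 + (C/6 + (g + 0)/6) = -2 + (C*(1/6) + g*(1/6)) = -2 + (C/6 + g/6) = -2 + C/6 + g/6)
u(a, p) = -(-4 + p/6)/(4*a) (u(a, p) = -(-2 + (1/6)*(-12) + p/6)/(4*a) = -(-2 - 2 + p/6)/(4*a) = -(-4 + p/6)/(4*a))
(-12398 + 40310)/(u(-218, 141) - 38562) = (-12398 + 40310)/((1/24)*(24 - 1*141)/(-218) - 38562) = 27912/((1/24)*(-1/218)*(24 - 141) - 38562) = 27912/((1/24)*(-1/218)*(-117) - 38562) = 27912/(39/1744 - 38562) = 27912/(-67252089/1744) = 27912*(-1744/67252089) = -16226176/22417363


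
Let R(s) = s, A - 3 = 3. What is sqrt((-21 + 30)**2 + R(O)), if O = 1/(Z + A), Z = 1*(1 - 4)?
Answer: 2*sqrt(183)/3 ≈ 9.0185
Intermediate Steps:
A = 6 (A = 3 + 3 = 6)
Z = -3 (Z = 1*(-3) = -3)
O = 1/3 (O = 1/(-3 + 6) = 1/3 ≈ 0.33333)
sqrt((-21 + 30)**2 + R(O)) = sqrt((-21 + 30)**2 + 1/3) = sqrt(9**2 + 1/3) = sqrt(81 + 1/3) = sqrt(244/3) = 2*sqrt(183)/3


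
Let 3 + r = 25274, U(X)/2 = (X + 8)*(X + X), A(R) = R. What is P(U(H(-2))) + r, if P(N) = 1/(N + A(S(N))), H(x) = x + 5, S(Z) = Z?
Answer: 6671545/264 ≈ 25271.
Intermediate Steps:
H(x) = 5 + x
U(X) = 4*X*(8 + X) (U(X) = 2*((X + 8)*(X + X)) = 2*((8 + X)*(2*X)) = 2*(2*X*(8 + X)) = 4*X*(8 + X))
P(N) = 1/(2*N) (P(N) = 1/(N + N) = 1/(2*N))
r = 25271 (r = -3 + 25274 = 25271)
P(U(H(-2))) + r = 1/(2*((4*(5 - 2)*(8 + (5 - 2))))) + 25271 = 1/(2*((4*3*(8 + 3)))) + 25271 = 1/(2*((4*3*11))) + 25271 = (½)/132 + 25271 = (½)*(1/132) + 25271 = 1/264 + 25271 = 6671545/264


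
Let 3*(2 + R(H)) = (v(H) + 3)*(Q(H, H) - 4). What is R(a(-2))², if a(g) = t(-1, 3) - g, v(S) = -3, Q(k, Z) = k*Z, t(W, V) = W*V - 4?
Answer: 4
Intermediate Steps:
t(W, V) = -4 + V*W (t(W, V) = V*W - 4 = -4 + V*W)
Q(k, Z) = Z*k
a(g) = -7 - g (a(g) = (-4 + 3*(-1)) - g = (-4 - 3) - g = -7 - g)
R(H) = -2 (R(H) = -2 + ((-3 + 3)*(H*H - 4))/3 = -2 + (0*(H² - 4))/3 = -2 + (0*(-4 + H²))/3 = -2 + (⅓)*0 = -2 + 0 = -2)
R(a(-2))² = (-2)² = 4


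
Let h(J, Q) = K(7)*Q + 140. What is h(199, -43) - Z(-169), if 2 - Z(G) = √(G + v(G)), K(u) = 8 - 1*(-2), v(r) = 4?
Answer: -292 + I*√165 ≈ -292.0 + 12.845*I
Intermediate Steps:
K(u) = 10 (K(u) = 8 + 2 = 10)
h(J, Q) = 140 + 10*Q (h(J, Q) = 10*Q + 140 = 140 + 10*Q)
Z(G) = 2 - √(4 + G) (Z(G) = 2 - √(G + 4) = 2 - √(4 + G))
h(199, -43) - Z(-169) = (140 + 10*(-43)) - (2 - √(4 - 169)) = (140 - 430) - (2 - √(-165)) = -290 - (2 - I*√165) = -290 + (-2 + I*√165) = -292 + I*√165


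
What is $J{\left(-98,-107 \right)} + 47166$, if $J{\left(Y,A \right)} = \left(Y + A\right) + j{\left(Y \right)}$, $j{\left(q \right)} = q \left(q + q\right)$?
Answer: $66169$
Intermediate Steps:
$j{\left(q \right)} = 2 q^{2}$ ($j{\left(q \right)} = q 2 q = 2 q^{2}$)
$J{\left(Y,A \right)} = A + Y + 2 Y^{2}$ ($J{\left(Y,A \right)} = \left(Y + A\right) + 2 Y^{2} = \left(A + Y\right) + 2 Y^{2} = A + Y + 2 Y^{2}$)
$J{\left(-98,-107 \right)} + 47166 = \left(-107 - 98 + 2 \left(-98\right)^{2}\right) + 47166 = \left(-107 - 98 + 2 \cdot 9604\right) + 47166 = \left(-107 - 98 + 19208\right) + 47166 = 19003 + 47166 = 66169$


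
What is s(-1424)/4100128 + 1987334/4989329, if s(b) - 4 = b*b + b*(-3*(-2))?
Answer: 4555739127849/5114221883528 ≈ 0.89080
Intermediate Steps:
s(b) = 4 + b² + 6*b (s(b) = 4 + (b*b + b*(-3*(-2))) = 4 + (b² + b*6) = 4 + (b² + 6*b) = 4 + b² + 6*b)
s(-1424)/4100128 + 1987334/4989329 = (4 + (-1424)² + 6*(-1424))/4100128 + 1987334/4989329 = (4 + 2027776 - 8544)*(1/4100128) + 1987334*(1/4989329) = 2019236*(1/4100128) + 1987334/4989329 = 504809/1025032 + 1987334/4989329 = 4555739127849/5114221883528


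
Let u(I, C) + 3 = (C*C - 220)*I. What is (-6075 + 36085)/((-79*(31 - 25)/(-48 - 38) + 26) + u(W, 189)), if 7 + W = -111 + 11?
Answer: -258086/32667775 ≈ -0.0079003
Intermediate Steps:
W = -107 (W = -7 + (-111 + 11) = -7 - 100 = -107)
u(I, C) = -3 + I*(-220 + C**2) (u(I, C) = -3 + (C*C - 220)*I = -3 + (C**2 - 220)*I = -3 + (-220 + C**2)*I = -3 + I*(-220 + C**2))
(-6075 + 36085)/((-79*(31 - 25)/(-48 - 38) + 26) + u(W, 189)) = (-6075 + 36085)/((-79*(31 - 25)/(-48 - 38) + 26) + (-3 - 220*(-107) - 107*189**2)) = 30010/((-474/(-86) + 26) + (-3 + 23540 - 107*35721)) = 30010/((-474*(-1)/86 + 26) + (-3 + 23540 - 3822147)) = 30010/((-79*(-3/43) + 26) - 3798610) = 30010/((237/43 + 26) - 3798610) = 30010/(1355/43 - 3798610) = 30010/(-163338875/43) = 30010*(-43/163338875) = -258086/32667775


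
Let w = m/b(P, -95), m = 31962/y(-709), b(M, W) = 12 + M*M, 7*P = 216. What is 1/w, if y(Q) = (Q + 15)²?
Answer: 3792401864/261023 ≈ 14529.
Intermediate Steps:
P = 216/7 (P = (⅐)*216 = 216/7 ≈ 30.857)
b(M, W) = 12 + M²
y(Q) = (15 + Q)²
m = 15981/240818 (m = 31962/((15 - 709)²) = 31962/((-694)²) = 31962/481636 = 31962*(1/481636) = 15981/240818 ≈ 0.066361)
w = 261023/3792401864 (w = 15981/(240818*(12 + (216/7)²)) = 15981/(240818*(12 + 46656/49)) = 15981/(240818*(47244/49)) = (15981/240818)*(49/47244) = 261023/3792401864 ≈ 6.8828e-5)
1/w = 1/(261023/3792401864) = 3792401864/261023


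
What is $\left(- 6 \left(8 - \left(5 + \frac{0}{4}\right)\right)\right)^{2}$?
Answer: $324$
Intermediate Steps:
$\left(- 6 \left(8 - \left(5 + \frac{0}{4}\right)\right)\right)^{2} = \left(- 6 \left(8 + \left(0 \cdot \frac{1}{4} - 5\right)\right)\right)^{2} = \left(- 6 \left(8 + \left(0 - 5\right)\right)\right)^{2} = \left(- 6 \left(8 - 5\right)\right)^{2} = \left(\left(-6\right) 3\right)^{2} = \left(-18\right)^{2} = 324$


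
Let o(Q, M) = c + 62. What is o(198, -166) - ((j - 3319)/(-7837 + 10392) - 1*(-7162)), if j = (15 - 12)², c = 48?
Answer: -3602910/511 ≈ -7050.7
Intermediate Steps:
j = 9 (j = 3² = 9)
o(Q, M) = 110 (o(Q, M) = 48 + 62 = 110)
o(198, -166) - ((j - 3319)/(-7837 + 10392) - 1*(-7162)) = 110 - ((9 - 3319)/(-7837 + 10392) - 1*(-7162)) = 110 - (-3310/2555 + 7162) = 110 - (-3310*1/2555 + 7162) = 110 - (-662/511 + 7162) = 110 - 1*3659120/511 = 110 - 3659120/511 = -3602910/511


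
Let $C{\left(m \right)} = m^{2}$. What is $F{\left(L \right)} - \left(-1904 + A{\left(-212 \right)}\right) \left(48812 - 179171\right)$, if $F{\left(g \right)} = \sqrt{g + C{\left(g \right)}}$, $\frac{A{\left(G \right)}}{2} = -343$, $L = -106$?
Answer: $-337629810 + \sqrt{11130} \approx -3.3763 \cdot 10^{8}$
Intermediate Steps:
$A{\left(G \right)} = -686$ ($A{\left(G \right)} = 2 \left(-343\right) = -686$)
$F{\left(g \right)} = \sqrt{g + g^{2}}$
$F{\left(L \right)} - \left(-1904 + A{\left(-212 \right)}\right) \left(48812 - 179171\right) = \sqrt{- 106 \left(1 - 106\right)} - \left(-1904 - 686\right) \left(48812 - 179171\right) = \sqrt{\left(-106\right) \left(-105\right)} - \left(-2590\right) \left(-130359\right) = \sqrt{11130} - 337629810 = -337629810 + \sqrt{11130}$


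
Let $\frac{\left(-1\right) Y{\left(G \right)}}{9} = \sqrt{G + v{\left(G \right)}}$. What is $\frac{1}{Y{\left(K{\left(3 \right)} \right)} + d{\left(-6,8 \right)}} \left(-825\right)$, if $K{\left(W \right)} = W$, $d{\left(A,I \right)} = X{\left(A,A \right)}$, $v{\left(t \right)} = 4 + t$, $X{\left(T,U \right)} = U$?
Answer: $- \frac{275}{43} + \frac{825 \sqrt{10}}{86} \approx 23.94$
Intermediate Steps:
$d{\left(A,I \right)} = A$
$Y{\left(G \right)} = - 9 \sqrt{4 + 2 G}$ ($Y{\left(G \right)} = - 9 \sqrt{G + \left(4 + G\right)} = - 9 \sqrt{4 + 2 G}$)
$\frac{1}{Y{\left(K{\left(3 \right)} \right)} + d{\left(-6,8 \right)}} \left(-825\right) = \frac{1}{- 9 \sqrt{4 + 2 \cdot 3} - 6} \left(-825\right) = \frac{1}{- 9 \sqrt{4 + 6} - 6} \left(-825\right) = \frac{1}{- 9 \sqrt{10} - 6} \left(-825\right) = \frac{1}{-6 - 9 \sqrt{10}} \left(-825\right) = - \frac{825}{-6 - 9 \sqrt{10}}$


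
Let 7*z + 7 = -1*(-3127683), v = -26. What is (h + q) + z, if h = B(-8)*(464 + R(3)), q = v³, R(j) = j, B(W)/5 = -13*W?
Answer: 4704524/7 ≈ 6.7208e+5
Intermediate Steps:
B(W) = -65*W (B(W) = 5*(-13*W) = -65*W)
z = 3127676/7 (z = -1 + (-1*(-3127683))/7 = -1 + (⅐)*3127683 = -1 + 3127683/7 = 3127676/7 ≈ 4.4681e+5)
q = -17576 (q = (-26)³ = -17576)
h = 242840 (h = (-65*(-8))*(464 + 3) = 520*467 = 242840)
(h + q) + z = (242840 - 17576) + 3127676/7 = 225264 + 3127676/7 = 4704524/7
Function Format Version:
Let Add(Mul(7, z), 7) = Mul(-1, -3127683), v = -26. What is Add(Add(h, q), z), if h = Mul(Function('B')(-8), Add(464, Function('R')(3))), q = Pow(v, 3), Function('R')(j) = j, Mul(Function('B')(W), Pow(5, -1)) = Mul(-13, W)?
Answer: Rational(4704524, 7) ≈ 6.7208e+5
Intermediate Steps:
Function('B')(W) = Mul(-65, W) (Function('B')(W) = Mul(5, Mul(-13, W)) = Mul(-65, W))
z = Rational(3127676, 7) (z = Add(-1, Mul(Rational(1, 7), Mul(-1, -3127683))) = Add(-1, Mul(Rational(1, 7), 3127683)) = Add(-1, Rational(3127683, 7)) = Rational(3127676, 7) ≈ 4.4681e+5)
q = -17576 (q = Pow(-26, 3) = -17576)
h = 242840 (h = Mul(Mul(-65, -8), Add(464, 3)) = Mul(520, 467) = 242840)
Add(Add(h, q), z) = Add(Add(242840, -17576), Rational(3127676, 7)) = Add(225264, Rational(3127676, 7)) = Rational(4704524, 7)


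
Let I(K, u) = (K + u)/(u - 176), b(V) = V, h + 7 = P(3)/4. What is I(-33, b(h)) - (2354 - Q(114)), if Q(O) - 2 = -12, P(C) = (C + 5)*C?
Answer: -418394/177 ≈ -2363.8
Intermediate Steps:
P(C) = C*(5 + C) (P(C) = (5 + C)*C = C*(5 + C))
Q(O) = -10 (Q(O) = 2 - 12 = -10)
h = -1 (h = -7 + (3*(5 + 3))/4 = -7 + (3*8)*(¼) = -7 + 24*(¼) = -7 + 6 = -1)
I(K, u) = (K + u)/(-176 + u)
I(-33, b(h)) - (2354 - Q(114)) = (-33 - 1)/(-176 - 1) - (2354 - 1*(-10)) = -34/(-177) - (2354 + 10) = -1/177*(-34) - 1*2364 = 34/177 - 2364 = -418394/177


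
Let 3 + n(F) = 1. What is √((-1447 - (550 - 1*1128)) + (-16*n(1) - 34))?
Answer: I*√871 ≈ 29.513*I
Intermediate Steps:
n(F) = -2 (n(F) = -3 + 1 = -2)
√((-1447 - (550 - 1*1128)) + (-16*n(1) - 34)) = √((-1447 - (550 - 1*1128)) + (-16*(-2) - 34)) = √((-1447 - (550 - 1128)) + (32 - 34)) = √((-1447 - 1*(-578)) - 2) = √((-1447 + 578) - 2) = √(-869 - 2) = √(-871) = I*√871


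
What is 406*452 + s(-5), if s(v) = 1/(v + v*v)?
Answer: 3670241/20 ≈ 1.8351e+5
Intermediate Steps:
s(v) = 1/(v + v²)
406*452 + s(-5) = 406*452 + 1/((-5)*(1 - 5)) = 183512 - ⅕/(-4) = 183512 - ⅕*(-¼) = 183512 + 1/20 = 3670241/20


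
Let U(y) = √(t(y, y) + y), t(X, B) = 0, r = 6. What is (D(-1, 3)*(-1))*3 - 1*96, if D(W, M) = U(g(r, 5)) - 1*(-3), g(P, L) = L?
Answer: -105 - 3*√5 ≈ -111.71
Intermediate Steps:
U(y) = √y (U(y) = √(0 + y) = √y)
D(W, M) = 3 + √5 (D(W, M) = √5 - 1*(-3) = √5 + 3 = 3 + √5)
(D(-1, 3)*(-1))*3 - 1*96 = ((3 + √5)*(-1))*3 - 1*96 = (-3 - √5)*3 - 96 = (-9 - 3*√5) - 96 = -105 - 3*√5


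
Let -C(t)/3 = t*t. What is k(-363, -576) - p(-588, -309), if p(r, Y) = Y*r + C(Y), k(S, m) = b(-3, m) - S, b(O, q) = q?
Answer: 104538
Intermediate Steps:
C(t) = -3*t**2 (C(t) = -3*t*t = -3*t**2)
k(S, m) = m - S
p(r, Y) = -3*Y**2 + Y*r (p(r, Y) = Y*r - 3*Y**2 = -3*Y**2 + Y*r)
k(-363, -576) - p(-588, -309) = (-576 - 1*(-363)) - (-309)*(-588 - 3*(-309)) = (-576 + 363) - (-309)*(-588 + 927) = -213 - (-309)*339 = -213 - 1*(-104751) = -213 + 104751 = 104538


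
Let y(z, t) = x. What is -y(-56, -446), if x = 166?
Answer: -166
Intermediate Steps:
y(z, t) = 166
-y(-56, -446) = -1*166 = -166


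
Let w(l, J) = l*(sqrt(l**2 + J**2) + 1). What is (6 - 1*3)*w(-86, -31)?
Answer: -258 - 258*sqrt(8357) ≈ -23844.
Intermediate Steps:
w(l, J) = l*(1 + sqrt(J**2 + l**2)) (w(l, J) = l*(sqrt(J**2 + l**2) + 1) = l*(1 + sqrt(J**2 + l**2)))
(6 - 1*3)*w(-86, -31) = (6 - 1*3)*(-86*(1 + sqrt((-31)**2 + (-86)**2))) = (6 - 3)*(-86*(1 + sqrt(961 + 7396))) = 3*(-86*(1 + sqrt(8357))) = 3*(-86 - 86*sqrt(8357)) = -258 - 258*sqrt(8357)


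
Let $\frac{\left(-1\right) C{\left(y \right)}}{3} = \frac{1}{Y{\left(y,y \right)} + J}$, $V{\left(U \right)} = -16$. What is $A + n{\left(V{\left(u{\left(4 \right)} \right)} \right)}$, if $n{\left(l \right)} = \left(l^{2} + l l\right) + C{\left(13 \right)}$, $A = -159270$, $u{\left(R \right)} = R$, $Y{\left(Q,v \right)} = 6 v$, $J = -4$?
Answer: $- \frac{11748095}{74} \approx -1.5876 \cdot 10^{5}$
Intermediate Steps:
$C{\left(y \right)} = - \frac{3}{-4 + 6 y}$ ($C{\left(y \right)} = - \frac{3}{6 y - 4} = - \frac{3}{-4 + 6 y}$)
$n{\left(l \right)} = - \frac{3}{74} + 2 l^{2}$ ($n{\left(l \right)} = \left(l^{2} + l l\right) - \frac{3}{-4 + 6 \cdot 13} = \left(l^{2} + l^{2}\right) - \frac{3}{-4 + 78} = 2 l^{2} - \frac{3}{74} = - \frac{3}{74} + 2 l^{2}$)
$A + n{\left(V{\left(u{\left(4 \right)} \right)} \right)} = -159270 - \left(\frac{3}{74} - 2 \left(-16\right)^{2}\right) = -159270 + \left(- \frac{3}{74} + 2 \cdot 256\right) = -159270 + \left(- \frac{3}{74} + 512\right) = -159270 + \frac{37885}{74} = - \frac{11748095}{74}$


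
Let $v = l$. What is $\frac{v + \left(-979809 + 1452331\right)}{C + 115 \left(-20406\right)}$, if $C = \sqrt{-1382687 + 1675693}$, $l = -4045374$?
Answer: $\frac{4192188029940}{2753476831547} + \frac{1786426 \sqrt{293006}}{2753476831547} \approx 1.5229$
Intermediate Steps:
$v = -4045374$
$C = \sqrt{293006} \approx 541.3$
$\frac{v + \left(-979809 + 1452331\right)}{C + 115 \left(-20406\right)} = \frac{-4045374 + \left(-979809 + 1452331\right)}{\sqrt{293006} + 115 \left(-20406\right)} = \frac{-4045374 + 472522}{\sqrt{293006} - 2346690} = - \frac{3572852}{-2346690 + \sqrt{293006}}$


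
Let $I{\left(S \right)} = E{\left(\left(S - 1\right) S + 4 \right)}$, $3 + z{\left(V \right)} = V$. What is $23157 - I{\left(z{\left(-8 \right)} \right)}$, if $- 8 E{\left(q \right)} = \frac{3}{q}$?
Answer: $\frac{25194819}{1088} \approx 23157.0$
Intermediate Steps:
$z{\left(V \right)} = -3 + V$
$E{\left(q \right)} = - \frac{3}{8 q}$ ($E{\left(q \right)} = - \frac{3 \frac{1}{q}}{8} = - \frac{3}{8 q}$)
$I{\left(S \right)} = - \frac{3}{8 \left(4 + S \left(-1 + S\right)\right)}$ ($I{\left(S \right)} = - \frac{3}{8 \left(\left(S - 1\right) S + 4\right)} = - \frac{3}{8 \left(\left(-1 + S\right) S + 4\right)} = - \frac{3}{8 \left(S \left(-1 + S\right) + 4\right)} = - \frac{3}{8 \left(4 + S \left(-1 + S\right)\right)}$)
$23157 - I{\left(z{\left(-8 \right)} \right)} = 23157 - - \frac{3}{32 - 8 \left(-3 - 8\right) + 8 \left(-3 - 8\right)^{2}} = 23157 - - \frac{3}{32 - -88 + 8 \left(-11\right)^{2}} = 23157 - - \frac{3}{32 + 88 + 8 \cdot 121} = 23157 - - \frac{3}{32 + 88 + 968} = 23157 - - \frac{3}{1088} = 23157 + \frac{3}{1088} = \frac{25194819}{1088}$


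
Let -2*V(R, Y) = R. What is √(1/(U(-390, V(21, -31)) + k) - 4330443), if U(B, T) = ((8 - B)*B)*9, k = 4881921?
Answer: I*√52592423791670897142/3484941 ≈ 2081.0*I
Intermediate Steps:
V(R, Y) = -R/2
U(B, T) = 9*B*(8 - B) (U(B, T) = (B*(8 - B))*9 = 9*B*(8 - B))
√(1/(U(-390, V(21, -31)) + k) - 4330443) = √(1/(9*(-390)*(8 - 1*(-390)) + 4881921) - 4330443) = √(1/(9*(-390)*(8 + 390) + 4881921) - 4330443) = √(1/(9*(-390)*398 + 4881921) - 4330443) = √(1/(-1396980 + 4881921) - 4330443) = √(1/3484941 - 4330443) = √(-15091338358862/3484941) = I*√52592423791670897142/3484941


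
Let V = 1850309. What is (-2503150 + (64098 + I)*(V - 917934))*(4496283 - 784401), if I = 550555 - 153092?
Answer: 1597391471081961450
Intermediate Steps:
I = 397463
(-2503150 + (64098 + I)*(V - 917934))*(4496283 - 784401) = (-2503150 + (64098 + 397463)*(1850309 - 917934))*(4496283 - 784401) = (-2503150 + 461561*932375)*3711882 = (-2503150 + 430347937375)*3711882 = 430345434225*3711882 = 1597391471081961450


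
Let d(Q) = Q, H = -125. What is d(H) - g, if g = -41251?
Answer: 41126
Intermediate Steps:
d(H) - g = -125 - 1*(-41251) = -125 + 41251 = 41126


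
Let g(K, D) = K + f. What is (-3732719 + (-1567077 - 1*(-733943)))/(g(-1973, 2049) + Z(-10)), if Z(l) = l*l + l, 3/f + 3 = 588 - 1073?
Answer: 2228136264/918907 ≈ 2424.8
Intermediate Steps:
f = -3/488 (f = 3/(-3 + (588 - 1073)) = 3/(-3 - 485) = 3/(-488) = 3*(-1/488) = -3/488 ≈ -0.0061475)
Z(l) = l + l² (Z(l) = l² + l = l + l²)
g(K, D) = -3/488 + K (g(K, D) = K - 3/488 = -3/488 + K)
(-3732719 + (-1567077 - 1*(-733943)))/(g(-1973, 2049) + Z(-10)) = (-3732719 + (-1567077 - 1*(-733943)))/((-3/488 - 1973) - 10*(1 - 10)) = (-3732719 + (-1567077 + 733943))/(-962827/488 - 10*(-9)) = (-3732719 - 833134)/(-962827/488 + 90) = -4565853/(-918907/488) = -4565853*(-488/918907) = 2228136264/918907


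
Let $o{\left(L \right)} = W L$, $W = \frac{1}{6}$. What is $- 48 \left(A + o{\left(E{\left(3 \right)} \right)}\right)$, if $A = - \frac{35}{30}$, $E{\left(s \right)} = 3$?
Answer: $32$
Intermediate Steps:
$W = \frac{1}{6} \approx 0.16667$
$o{\left(L \right)} = \frac{L}{6}$
$A = - \frac{7}{6}$ ($A = \left(-35\right) \frac{1}{30} = - \frac{7}{6} \approx -1.1667$)
$- 48 \left(A + o{\left(E{\left(3 \right)} \right)}\right) = - 48 \left(- \frac{7}{6} + \frac{1}{6} \cdot 3\right) = - 48 \left(- \frac{7}{6} + \frac{1}{2}\right) = \left(-48\right) \left(- \frac{2}{3}\right) = 32$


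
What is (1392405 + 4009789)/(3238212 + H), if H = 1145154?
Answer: 2701097/2191683 ≈ 1.2324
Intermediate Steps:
(1392405 + 4009789)/(3238212 + H) = (1392405 + 4009789)/(3238212 + 1145154) = 5402194/4383366 = 5402194*(1/4383366) = 2701097/2191683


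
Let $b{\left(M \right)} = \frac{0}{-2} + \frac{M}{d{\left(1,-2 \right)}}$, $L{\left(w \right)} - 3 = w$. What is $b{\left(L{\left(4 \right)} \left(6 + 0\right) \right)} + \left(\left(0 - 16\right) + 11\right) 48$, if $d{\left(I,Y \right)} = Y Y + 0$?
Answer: $- \frac{459}{2} \approx -229.5$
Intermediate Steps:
$L{\left(w \right)} = 3 + w$
$d{\left(I,Y \right)} = Y^{2}$ ($d{\left(I,Y \right)} = Y^{2} + 0 = Y^{2}$)
$b{\left(M \right)} = \frac{M}{4}$ ($b{\left(M \right)} = \frac{0}{-2} + \frac{M}{\left(-2\right)^{2}} = 0 \left(- \frac{1}{2}\right) + \frac{M}{4} = 0 + M \frac{1}{4} = 0 + \frac{M}{4} = \frac{M}{4}$)
$b{\left(L{\left(4 \right)} \left(6 + 0\right) \right)} + \left(\left(0 - 16\right) + 11\right) 48 = \frac{\left(3 + 4\right) \left(6 + 0\right)}{4} + \left(\left(0 - 16\right) + 11\right) 48 = \frac{7 \cdot 6}{4} + \left(-16 + 11\right) 48 = \frac{1}{4} \cdot 42 - 240 = \frac{21}{2} - 240 = - \frac{459}{2}$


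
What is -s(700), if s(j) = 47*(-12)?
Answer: 564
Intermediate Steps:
s(j) = -564
-s(700) = -1*(-564) = 564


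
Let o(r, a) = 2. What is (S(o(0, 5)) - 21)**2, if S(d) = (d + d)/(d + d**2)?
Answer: 3721/9 ≈ 413.44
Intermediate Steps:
S(d) = 2*d/(d + d**2) (S(d) = (2*d)/(d + d**2) = 2*d/(d + d**2))
(S(o(0, 5)) - 21)**2 = (2/(1 + 2) - 21)**2 = (2/3 - 21)**2 = (-61/3)**2 = 3721/9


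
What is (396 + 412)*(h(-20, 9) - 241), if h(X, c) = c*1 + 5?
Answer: -183416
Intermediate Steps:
h(X, c) = 5 + c (h(X, c) = c + 5 = 5 + c)
(396 + 412)*(h(-20, 9) - 241) = (396 + 412)*((5 + 9) - 241) = 808*(14 - 241) = 808*(-227) = -183416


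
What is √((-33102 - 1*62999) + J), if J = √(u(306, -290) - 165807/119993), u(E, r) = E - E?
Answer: √(-1383692955028949 + 1079937*I*√245625671)/119993 ≈ 0.001896 + 310.0*I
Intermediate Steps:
u(E, r) = 0
J = 9*I*√245625671/119993 (J = √(0 - 165807/119993) = √(-165807/119993) = 9*I*√245625671/119993 ≈ 1.1755*I)
√((-33102 - 1*62999) + J) = √((-33102 - 1*62999) + 9*I*√245625671/119993) = √((-33102 - 62999) + 9*I*√245625671/119993) = √(-96101 + 9*I*√245625671/119993)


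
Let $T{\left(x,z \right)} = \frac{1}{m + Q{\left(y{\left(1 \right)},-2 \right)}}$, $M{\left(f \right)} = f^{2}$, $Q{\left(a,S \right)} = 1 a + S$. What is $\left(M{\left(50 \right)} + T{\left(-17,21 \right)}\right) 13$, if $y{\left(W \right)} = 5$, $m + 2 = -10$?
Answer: $\frac{292487}{9} \approx 32499.0$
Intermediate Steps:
$m = -12$ ($m = -2 - 10 = -12$)
$Q{\left(a,S \right)} = S + a$ ($Q{\left(a,S \right)} = a + S = S + a$)
$T{\left(x,z \right)} = - \frac{1}{9}$ ($T{\left(x,z \right)} = \frac{1}{-12 + \left(-2 + 5\right)} = \frac{1}{-12 + 3} = \frac{1}{-9} = - \frac{1}{9}$)
$\left(M{\left(50 \right)} + T{\left(-17,21 \right)}\right) 13 = \left(50^{2} - \frac{1}{9}\right) 13 = \left(2500 - \frac{1}{9}\right) 13 = \frac{22499}{9} \cdot 13 = \frac{292487}{9}$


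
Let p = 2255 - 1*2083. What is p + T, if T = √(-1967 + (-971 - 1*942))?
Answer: 172 + 2*I*√970 ≈ 172.0 + 62.29*I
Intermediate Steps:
T = 2*I*√970 (T = √(-1967 + (-971 - 942)) = √(-1967 - 1913) = √(-3880) = 2*I*√970 ≈ 62.29*I)
p = 172 (p = 2255 - 2083 = 172)
p + T = 172 + 2*I*√970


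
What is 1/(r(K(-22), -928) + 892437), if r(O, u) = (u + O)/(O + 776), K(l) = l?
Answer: 377/336448274 ≈ 1.1205e-6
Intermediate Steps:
r(O, u) = (O + u)/(776 + O)
1/(r(K(-22), -928) + 892437) = 1/((-22 - 928)/(776 - 22) + 892437) = 1/(-950/754 + 892437) = 1/((1/754)*(-950) + 892437) = 1/(-475/377 + 892437) = 1/(336448274/377) = 377/336448274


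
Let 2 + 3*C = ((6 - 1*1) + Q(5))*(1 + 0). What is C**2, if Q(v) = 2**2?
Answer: 49/9 ≈ 5.4444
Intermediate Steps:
Q(v) = 4
C = 7/3 (C = -2/3 + (((6 - 1*1) + 4)*(1 + 0))/3 = -2/3 + (((6 - 1) + 4)*1)/3 = -2/3 + ((5 + 4)*1)/3 = -2/3 + (9*1)/3 = -2/3 + (1/3)*9 = -2/3 + 3 = 7/3 ≈ 2.3333)
C**2 = (7/3)**2 = 49/9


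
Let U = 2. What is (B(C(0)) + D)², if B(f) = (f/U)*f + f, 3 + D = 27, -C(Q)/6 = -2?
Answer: 11664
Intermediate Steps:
C(Q) = 12 (C(Q) = -6*(-2) = 12)
D = 24 (D = -3 + 27 = 24)
B(f) = f + f²/2 (B(f) = (f/2)*f + f = f²/2 + f = f + f²/2)
(B(C(0)) + D)² = ((½)*12*(2 + 12) + 24)² = ((½)*12*14 + 24)² = (84 + 24)² = 108² = 11664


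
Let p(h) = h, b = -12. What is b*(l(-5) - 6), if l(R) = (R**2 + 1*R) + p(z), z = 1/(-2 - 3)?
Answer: -828/5 ≈ -165.60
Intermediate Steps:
z = -1/5 (z = 1/(-5) = -1/5 ≈ -0.20000)
l(R) = -1/5 + R + R**2 (l(R) = (R**2 + 1*R) - 1/5 = (R**2 + R) - 1/5 = (R + R**2) - 1/5 = -1/5 + R + R**2)
b*(l(-5) - 6) = -12*((-1/5 - 5 + (-5)**2) - 6) = -12*((-1/5 - 5 + 25) - 6) = -12*(99/5 - 6) = -12*69/5 = -828/5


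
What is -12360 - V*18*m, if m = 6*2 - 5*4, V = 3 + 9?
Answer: -10632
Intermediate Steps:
V = 12
m = -8 (m = 12 - 20 = -8)
-12360 - V*18*m = -12360 - 12*18*(-8) = -12360 - 216*(-8) = -12360 - 1*(-1728) = -12360 + 1728 = -10632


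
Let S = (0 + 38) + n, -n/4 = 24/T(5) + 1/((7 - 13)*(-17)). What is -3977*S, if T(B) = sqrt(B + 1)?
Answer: -7699472/51 + 63632*sqrt(6) ≈ 4895.9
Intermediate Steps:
T(B) = sqrt(1 + B)
n = -2/51 - 16*sqrt(6) (n = -4*(24/(sqrt(1 + 5)) + 1/((7 - 13)*(-17))) = -4*(24/(sqrt(6)) - 1/17/(-6)) = -4*(24*(sqrt(6)/6) - 1/6*(-1/17)) = -4*(4*sqrt(6) + 1/102) = -4*(1/102 + 4*sqrt(6)) = -2/51 - 16*sqrt(6) ≈ -39.231)
S = 1936/51 - 16*sqrt(6) (S = (0 + 38) + (-2/51 - 16*sqrt(6)) = 38 + (-2/51 - 16*sqrt(6)) = 1936/51 - 16*sqrt(6) ≈ -1.2311)
-3977*S = -3977*(1936/51 - 16*sqrt(6)) = -7699472/51 + 63632*sqrt(6)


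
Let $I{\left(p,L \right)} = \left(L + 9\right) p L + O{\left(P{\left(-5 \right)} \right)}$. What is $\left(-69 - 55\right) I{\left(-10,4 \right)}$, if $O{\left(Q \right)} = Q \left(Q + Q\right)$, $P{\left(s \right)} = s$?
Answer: $58280$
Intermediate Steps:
$O{\left(Q \right)} = 2 Q^{2}$ ($O{\left(Q \right)} = Q 2 Q = 2 Q^{2}$)
$I{\left(p,L \right)} = 50 + L p \left(9 + L\right)$ ($I{\left(p,L \right)} = \left(L + 9\right) p L + 2 \left(-5\right)^{2} = \left(9 + L\right) p L + 2 \cdot 25 = p \left(9 + L\right) L + 50 = L p \left(9 + L\right) + 50 = 50 + L p \left(9 + L\right)$)
$\left(-69 - 55\right) I{\left(-10,4 \right)} = \left(-69 - 55\right) \left(50 - 10 \cdot 4^{2} + 9 \cdot 4 \left(-10\right)\right) = \left(-69 - 55\right) \left(50 - 160 - 360\right) = - 124 \left(50 - 160 - 360\right) = \left(-124\right) \left(-470\right) = 58280$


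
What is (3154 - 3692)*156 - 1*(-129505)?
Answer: 45577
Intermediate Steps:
(3154 - 3692)*156 - 1*(-129505) = -538*156 + 129505 = -83928 + 129505 = 45577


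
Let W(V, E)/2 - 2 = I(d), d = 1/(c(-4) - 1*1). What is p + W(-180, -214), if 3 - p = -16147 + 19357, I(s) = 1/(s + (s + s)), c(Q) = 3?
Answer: -9605/3 ≈ -3201.7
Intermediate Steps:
d = 1/2 (d = 1/(3 - 1*1) = 1/(3 - 1) = 1/2 ≈ 0.50000)
I(s) = 1/(3*s) (I(s) = 1/(s + 2*s) = 1/(3*s))
W(V, E) = 16/3 (W(V, E) = 4 + 2*(1/(3*(1/2))) = 4 + 2*((1/3)*2) = 4 + 2*(2/3) = 4 + 4/3 = 16/3)
p = -3207 (p = 3 - (-16147 + 19357) = 3 - 1*3210 = 3 - 3210 = -3207)
p + W(-180, -214) = -3207 + 16/3 = -9605/3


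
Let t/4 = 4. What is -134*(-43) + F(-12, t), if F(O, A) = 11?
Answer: 5773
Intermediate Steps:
t = 16 (t = 4*4 = 16)
-134*(-43) + F(-12, t) = -134*(-43) + 11 = 5762 + 11 = 5773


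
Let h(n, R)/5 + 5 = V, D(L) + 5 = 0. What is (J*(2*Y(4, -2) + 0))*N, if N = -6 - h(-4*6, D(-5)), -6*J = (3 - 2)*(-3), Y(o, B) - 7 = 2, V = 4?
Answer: -9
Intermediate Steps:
D(L) = -5 (D(L) = -5 + 0 = -5)
h(n, R) = -5 (h(n, R) = -25 + 5*4 = -25 + 20 = -5)
Y(o, B) = 9 (Y(o, B) = 7 + 2 = 9)
J = ½ (J = -(3 - 2)*(-3)/6 = -(-3)/6 = -⅙*(-3) = ½ ≈ 0.50000)
N = -1 (N = -6 - 1*(-5) = -6 + 5 = -1)
(J*(2*Y(4, -2) + 0))*N = ((2*9 + 0)/2)*(-1) = ((18 + 0)/2)*(-1) = ((½)*18)*(-1) = 9*(-1) = -9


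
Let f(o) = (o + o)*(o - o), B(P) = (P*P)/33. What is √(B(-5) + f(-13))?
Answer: 5*√33/33 ≈ 0.87039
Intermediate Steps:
B(P) = P²/33 (B(P) = P²*(1/33) = P²/33)
f(o) = 0 (f(o) = (2*o)*0 = 0)
√(B(-5) + f(-13)) = √((1/33)*(-5)² + 0) = √((1/33)*25 + 0) = √(25/33 + 0) = √(25/33) = 5*√33/33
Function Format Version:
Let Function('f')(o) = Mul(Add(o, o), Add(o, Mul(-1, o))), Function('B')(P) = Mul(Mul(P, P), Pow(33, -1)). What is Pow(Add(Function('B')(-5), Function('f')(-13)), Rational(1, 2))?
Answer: Mul(Rational(5, 33), Pow(33, Rational(1, 2))) ≈ 0.87039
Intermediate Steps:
Function('B')(P) = Mul(Rational(1, 33), Pow(P, 2)) (Function('B')(P) = Mul(Pow(P, 2), Rational(1, 33)) = Mul(Rational(1, 33), Pow(P, 2)))
Function('f')(o) = 0 (Function('f')(o) = Mul(Mul(2, o), 0) = 0)
Pow(Add(Function('B')(-5), Function('f')(-13)), Rational(1, 2)) = Pow(Add(Mul(Rational(1, 33), Pow(-5, 2)), 0), Rational(1, 2)) = Pow(Add(Mul(Rational(1, 33), 25), 0), Rational(1, 2)) = Pow(Add(Rational(25, 33), 0), Rational(1, 2)) = Pow(Rational(25, 33), Rational(1, 2)) = Mul(Rational(5, 33), Pow(33, Rational(1, 2)))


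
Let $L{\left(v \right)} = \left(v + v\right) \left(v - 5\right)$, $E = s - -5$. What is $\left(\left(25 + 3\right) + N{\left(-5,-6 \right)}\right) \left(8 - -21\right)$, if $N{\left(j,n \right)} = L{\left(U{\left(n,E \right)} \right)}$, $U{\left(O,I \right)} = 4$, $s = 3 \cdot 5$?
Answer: $580$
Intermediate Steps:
$s = 15$
$E = 20$ ($E = 15 - -5 = 15 + 5 = 20$)
$L{\left(v \right)} = 2 v \left(-5 + v\right)$
$N{\left(j,n \right)} = -8$ ($N{\left(j,n \right)} = 2 \cdot 4 \left(-5 + 4\right) = 2 \cdot 4 \left(-1\right) = -8$)
$\left(\left(25 + 3\right) + N{\left(-5,-6 \right)}\right) \left(8 - -21\right) = \left(\left(25 + 3\right) - 8\right) \left(8 - -21\right) = \left(28 - 8\right) \left(8 + 21\right) = 20 \cdot 29 = 580$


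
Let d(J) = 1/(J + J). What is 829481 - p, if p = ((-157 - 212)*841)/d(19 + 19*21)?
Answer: 260264525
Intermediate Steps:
d(J) = 1/(2*J)
p = -259435044 (p = ((-157 - 212)*841)/((1/(2*(19 + 19*21)))) = (-369*841)/((1/(2*(19 + 399)))) = -310329/((1/2)/418) = -310329/((1/2)*(1/418)) = -310329/1/836 = -310329*836 = -259435044)
829481 - p = 829481 - 1*(-259435044) = 829481 + 259435044 = 260264525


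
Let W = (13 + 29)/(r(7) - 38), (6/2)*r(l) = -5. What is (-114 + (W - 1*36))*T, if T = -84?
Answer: 215712/17 ≈ 12689.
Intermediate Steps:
r(l) = -5/3 (r(l) = (⅓)*(-5) = -5/3)
W = -18/17 (W = (13 + 29)/(-5/3 - 38) = 42/(-119/3) = 42*(-3/119) = -18/17 ≈ -1.0588)
(-114 + (W - 1*36))*T = (-114 + (-18/17 - 1*36))*(-84) = (-114 + (-18/17 - 36))*(-84) = (-114 - 630/17)*(-84) = -2568/17*(-84) = 215712/17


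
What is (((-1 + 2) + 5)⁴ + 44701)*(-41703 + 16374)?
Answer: -1165058013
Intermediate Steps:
(((-1 + 2) + 5)⁴ + 44701)*(-41703 + 16374) = ((1 + 5)⁴ + 44701)*(-25329) = (6⁴ + 44701)*(-25329) = (1296 + 44701)*(-25329) = 45997*(-25329) = -1165058013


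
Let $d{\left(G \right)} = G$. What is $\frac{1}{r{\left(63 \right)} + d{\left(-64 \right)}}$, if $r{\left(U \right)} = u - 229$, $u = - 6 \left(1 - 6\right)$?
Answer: $- \frac{1}{263} \approx -0.0038023$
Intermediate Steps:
$u = 30$ ($u = \left(-6\right) \left(-5\right) = 30$)
$r{\left(U \right)} = -199$ ($r{\left(U \right)} = 30 - 229 = -199$)
$\frac{1}{r{\left(63 \right)} + d{\left(-64 \right)}} = \frac{1}{-199 - 64} = \frac{1}{-263} = - \frac{1}{263}$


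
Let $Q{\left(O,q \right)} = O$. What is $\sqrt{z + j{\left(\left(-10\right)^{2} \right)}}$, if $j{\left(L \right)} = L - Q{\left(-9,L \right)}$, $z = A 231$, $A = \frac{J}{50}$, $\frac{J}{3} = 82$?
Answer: $\frac{\sqrt{31138}}{5} \approx 35.292$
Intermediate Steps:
$J = 246$ ($J = 3 \cdot 82 = 246$)
$A = \frac{123}{25}$ ($A = \frac{246}{50} = 246 \cdot \frac{1}{50} = \frac{123}{25} \approx 4.92$)
$z = \frac{28413}{25}$ ($z = \frac{123}{25} \cdot 231 = \frac{28413}{25} \approx 1136.5$)
$j{\left(L \right)} = 9 + L$ ($j{\left(L \right)} = L - -9 = L + 9 = 9 + L$)
$\sqrt{z + j{\left(\left(-10\right)^{2} \right)}} = \sqrt{\frac{28413}{25} + \left(9 + \left(-10\right)^{2}\right)} = \sqrt{\frac{28413}{25} + \left(9 + 100\right)} = \sqrt{\frac{28413}{25} + 109} = \sqrt{\frac{31138}{25}} = \frac{\sqrt{31138}}{5}$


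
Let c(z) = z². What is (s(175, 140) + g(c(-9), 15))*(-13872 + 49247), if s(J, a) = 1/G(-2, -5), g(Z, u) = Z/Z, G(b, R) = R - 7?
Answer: 389125/12 ≈ 32427.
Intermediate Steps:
G(b, R) = -7 + R
g(Z, u) = 1
s(J, a) = -1/12 (s(J, a) = 1/(-7 - 5) = 1/(-12) = -1/12)
(s(175, 140) + g(c(-9), 15))*(-13872 + 49247) = (-1/12 + 1)*(-13872 + 49247) = (11/12)*35375 = 389125/12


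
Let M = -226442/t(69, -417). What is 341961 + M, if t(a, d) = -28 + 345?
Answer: 108175195/317 ≈ 3.4125e+5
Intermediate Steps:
t(a, d) = 317
M = -226442/317 ≈ -714.33
341961 + M = 341961 - 226442/317 = 108175195/317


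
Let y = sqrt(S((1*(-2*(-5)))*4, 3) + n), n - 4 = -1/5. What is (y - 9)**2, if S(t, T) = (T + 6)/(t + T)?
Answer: (1935 - sqrt(185330))**2/46225 ≈ 48.967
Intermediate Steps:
S(t, T) = (6 + T)/(T + t)
n = 19/5 (n = 4 - 1/5 = 19/5 ≈ 3.8000)
y = sqrt(185330)/215 (y = sqrt((6 + 3)/(3 + (1*(-2*(-5)))*4) + 19/5) = sqrt(9/(3 + (1*10)*4) + 19/5) = sqrt(9/(3 + 10*4) + 19/5) = sqrt(9/(3 + 40) + 19/5) = sqrt(9/43 + 19/5) = sqrt(862/215) = sqrt(185330)/215 ≈ 2.0023)
(y - 9)**2 = (sqrt(185330)/215 - 9)**2 = (-9 + sqrt(185330)/215)**2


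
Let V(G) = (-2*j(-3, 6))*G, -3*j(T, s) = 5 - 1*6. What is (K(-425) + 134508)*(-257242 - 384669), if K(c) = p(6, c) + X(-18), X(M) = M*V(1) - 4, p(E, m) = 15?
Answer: -86356928741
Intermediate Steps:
j(T, s) = ⅓ (j(T, s) = -(5 - 1*6)/3 = -(5 - 6)/3 = -⅓*(-1) = ⅓)
V(G) = -2*G/3 (V(G) = (-2*⅓)*G = -2*G/3)
X(M) = -4 - 2*M/3 (X(M) = M*(-⅔*1) - 4 = M*(-⅔) - 4 = -2*M/3 - 4 = -4 - 2*M/3)
K(c) = 23 (K(c) = 15 + (-4 - ⅔*(-18)) = 15 + (-4 + 12) = 15 + 8 = 23)
(K(-425) + 134508)*(-257242 - 384669) = (23 + 134508)*(-257242 - 384669) = 134531*(-641911) = -86356928741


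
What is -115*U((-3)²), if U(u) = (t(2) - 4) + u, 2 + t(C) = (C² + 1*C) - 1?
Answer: -920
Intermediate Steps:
t(C) = -3 + C + C² (t(C) = -2 + ((C² + 1*C) - 1) = -2 + ((C² + C) - 1) = -2 + ((C + C²) - 1) = -2 + (-1 + C + C²) = -3 + C + C²)
U(u) = -1 + u (U(u) = ((-3 + 2 + 2²) - 4) + u = ((-3 + 2 + 4) - 4) + u = (3 - 4) + u = -1 + u)
-115*U((-3)²) = -115*(-1 + (-3)²) = -115*(-1 + 9) = -115*8 = -920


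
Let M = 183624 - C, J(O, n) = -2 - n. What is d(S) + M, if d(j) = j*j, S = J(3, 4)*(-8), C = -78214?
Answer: 264142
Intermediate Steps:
S = 48 (S = (-2 - 1*4)*(-8) = (-2 - 4)*(-8) = -6*(-8) = 48)
M = 261838 (M = 183624 - 1*(-78214) = 183624 + 78214 = 261838)
d(j) = j**2
d(S) + M = 48**2 + 261838 = 2304 + 261838 = 264142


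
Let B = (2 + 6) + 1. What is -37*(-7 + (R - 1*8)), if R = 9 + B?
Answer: -111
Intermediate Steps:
B = 9 (B = 8 + 1 = 9)
R = 18 (R = 9 + 9 = 18)
-37*(-7 + (R - 1*8)) = -37*(-7 + (18 - 1*8)) = -37*(-7 + (18 - 8)) = -37*(-7 + 10) = -37*3 = -111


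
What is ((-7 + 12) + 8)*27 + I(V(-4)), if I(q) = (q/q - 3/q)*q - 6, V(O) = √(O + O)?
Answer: 342 + 2*I*√2 ≈ 342.0 + 2.8284*I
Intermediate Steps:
V(O) = √2*√O (V(O) = √(2*O) = √2*√O)
I(q) = -6 + q*(1 - 3/q) (I(q) = (1 - 3/q)*q - 6 = q*(1 - 3/q) - 6 = -6 + q*(1 - 3/q))
((-7 + 12) + 8)*27 + I(V(-4)) = ((-7 + 12) + 8)*27 + (-9 + √2*√(-4)) = (5 + 8)*27 + (-9 + √2*(2*I)) = 13*27 + (-9 + 2*I*√2) = 351 + (-9 + 2*I*√2) = 342 + 2*I*√2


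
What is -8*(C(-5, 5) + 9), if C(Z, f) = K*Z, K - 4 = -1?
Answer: 48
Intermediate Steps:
K = 3 (K = 4 - 1 = 3)
C(Z, f) = 3*Z
-8*(C(-5, 5) + 9) = -8*(3*(-5) + 9) = -8*(-15 + 9) = -8*(-6) = 48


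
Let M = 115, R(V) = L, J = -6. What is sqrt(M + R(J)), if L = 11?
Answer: 3*sqrt(14) ≈ 11.225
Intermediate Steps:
R(V) = 11
sqrt(M + R(J)) = sqrt(115 + 11) = sqrt(126) = 3*sqrt(14)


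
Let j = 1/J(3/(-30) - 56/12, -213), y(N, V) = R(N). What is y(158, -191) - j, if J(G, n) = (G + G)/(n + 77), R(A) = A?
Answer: 20554/143 ≈ 143.73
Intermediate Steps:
y(N, V) = N
J(G, n) = 2*G/(77 + n) (J(G, n) = (2*G)/(77 + n) = 2*G/(77 + n))
j = 2040/143 (j = 1/(2*(3/(-30) - 56/12)/(77 - 213)) = 1/(2*(3*(-1/30) - 56*1/12)/(-136)) = 1/(2*(-1/10 - 14/3)*(-1/136)) = 1/(2*(-143/30)*(-1/136)) = 1/(143/2040) = 2040/143 ≈ 14.266)
y(158, -191) - j = 158 - 1*2040/143 = 158 - 2040/143 = 20554/143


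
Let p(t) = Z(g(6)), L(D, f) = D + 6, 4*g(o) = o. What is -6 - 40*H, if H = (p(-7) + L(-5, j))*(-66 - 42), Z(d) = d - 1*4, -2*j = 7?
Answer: -6486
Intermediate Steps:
j = -7/2 (j = -½*7 = -7/2 ≈ -3.5000)
g(o) = o/4
Z(d) = -4 + d (Z(d) = d - 4 = -4 + d)
L(D, f) = 6 + D
p(t) = -5/2 (p(t) = -4 + (¼)*6 = -4 + 3/2 = -5/2)
H = 162 (H = (-5/2 + (6 - 5))*(-66 - 42) = (-5/2 + 1)*(-108) = -3/2*(-108) = 162)
-6 - 40*H = -6 - 40*162 = -6 - 6480 = -6486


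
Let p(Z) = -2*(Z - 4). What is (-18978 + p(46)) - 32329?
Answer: -51391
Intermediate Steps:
p(Z) = 8 - 2*Z (p(Z) = -2*(-4 + Z) = 8 - 2*Z)
(-18978 + p(46)) - 32329 = (-18978 + (8 - 2*46)) - 32329 = (-18978 + (8 - 92)) - 32329 = (-18978 - 84) - 32329 = -19062 - 32329 = -51391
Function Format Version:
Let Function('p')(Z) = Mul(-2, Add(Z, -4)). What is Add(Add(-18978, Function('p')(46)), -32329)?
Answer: -51391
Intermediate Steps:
Function('p')(Z) = Add(8, Mul(-2, Z)) (Function('p')(Z) = Mul(-2, Add(-4, Z)) = Add(8, Mul(-2, Z)))
Add(Add(-18978, Function('p')(46)), -32329) = Add(Add(-18978, Add(8, Mul(-2, 46))), -32329) = Add(Add(-18978, Add(8, -92)), -32329) = Add(Add(-18978, -84), -32329) = Add(-19062, -32329) = -51391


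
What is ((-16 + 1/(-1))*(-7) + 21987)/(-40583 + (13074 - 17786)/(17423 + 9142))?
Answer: -587245890/1078092107 ≈ -0.54471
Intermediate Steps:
((-16 + 1/(-1))*(-7) + 21987)/(-40583 + (13074 - 17786)/(17423 + 9142)) = ((-16 - 1)*(-7) + 21987)/(-40583 - 4712/26565) = (-17*(-7) + 21987)/(-40583 - 4712*1/26565) = (119 + 21987)/(-40583 - 4712/26565) = 22106/(-1078092107/26565) = 22106*(-26565/1078092107) = -587245890/1078092107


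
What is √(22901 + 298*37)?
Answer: √33927 ≈ 184.19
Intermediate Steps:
√(22901 + 298*37) = √(22901 + 11026) = √33927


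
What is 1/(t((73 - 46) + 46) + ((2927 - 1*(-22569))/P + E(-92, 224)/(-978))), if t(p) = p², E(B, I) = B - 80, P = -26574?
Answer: 2165781/11539749919 ≈ 0.00018768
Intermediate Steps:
E(B, I) = -80 + B
1/(t((73 - 46) + 46) + ((2927 - 1*(-22569))/P + E(-92, 224)/(-978))) = 1/(((73 - 46) + 46)² + ((2927 - 1*(-22569))/(-26574) + (-80 - 92)/(-978))) = 1/((27 + 46)² + ((2927 + 22569)*(-1/26574) - 172*(-1/978))) = 1/(73² + (25496*(-1/26574) + 86/489)) = 1/(5329 + (-12748/13287 + 86/489)) = 1/(5329 - 1697030/2165781) = 1/(11539749919/2165781) = 2165781/11539749919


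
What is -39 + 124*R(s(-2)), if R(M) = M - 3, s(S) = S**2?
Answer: 85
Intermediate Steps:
R(M) = -3 + M
-39 + 124*R(s(-2)) = -39 + 124*(-3 + (-2)**2) = -39 + 124*(-3 + 4) = -39 + 124*1 = -39 + 124 = 85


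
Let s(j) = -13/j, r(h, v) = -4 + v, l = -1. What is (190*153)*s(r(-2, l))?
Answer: 75582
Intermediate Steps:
(190*153)*s(r(-2, l)) = (190*153)*(-13/(-4 - 1)) = 29070*(-13/(-5)) = 29070*(-13*(-1/5)) = 29070*(13/5) = 75582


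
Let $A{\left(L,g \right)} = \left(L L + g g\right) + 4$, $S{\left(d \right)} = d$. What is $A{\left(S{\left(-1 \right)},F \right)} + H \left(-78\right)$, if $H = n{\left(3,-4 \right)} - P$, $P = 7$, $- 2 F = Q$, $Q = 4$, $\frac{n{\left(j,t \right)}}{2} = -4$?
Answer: $1179$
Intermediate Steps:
$n{\left(j,t \right)} = -8$ ($n{\left(j,t \right)} = 2 \left(-4\right) = -8$)
$F = -2$ ($F = \left(- \frac{1}{2}\right) 4 = -2$)
$A{\left(L,g \right)} = 4 + L^{2} + g^{2}$ ($A{\left(L,g \right)} = \left(L^{2} + g^{2}\right) + 4 = 4 + L^{2} + g^{2}$)
$H = -15$ ($H = -8 - 7 = -15$)
$A{\left(S{\left(-1 \right)},F \right)} + H \left(-78\right) = \left(4 + \left(-1\right)^{2} + \left(-2\right)^{2}\right) - -1170 = \left(4 + 1 + 4\right) + 1170 = 9 + 1170 = 1179$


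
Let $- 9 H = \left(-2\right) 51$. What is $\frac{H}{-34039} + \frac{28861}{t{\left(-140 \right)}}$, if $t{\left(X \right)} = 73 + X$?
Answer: $- \frac{2947201015}{6841839} \approx -430.76$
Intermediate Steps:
$H = \frac{34}{3}$ ($H = - \frac{\left(-2\right) 51}{9} = \left(- \frac{1}{9}\right) \left(-102\right) = \frac{34}{3} \approx 11.333$)
$\frac{H}{-34039} + \frac{28861}{t{\left(-140 \right)}} = \frac{34}{3 \left(-34039\right)} + \frac{28861}{73 - 140} = \frac{34}{3} \left(- \frac{1}{34039}\right) + \frac{28861}{-67} = - \frac{34}{102117} + 28861 \left(- \frac{1}{67}\right) = - \frac{34}{102117} - \frac{28861}{67} = - \frac{2947201015}{6841839}$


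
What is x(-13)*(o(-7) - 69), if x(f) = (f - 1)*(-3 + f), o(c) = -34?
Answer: -23072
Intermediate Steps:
x(f) = (-1 + f)*(-3 + f)
x(-13)*(o(-7) - 69) = (3 + (-13)² - 4*(-13))*(-34 - 69) = (3 + 169 + 52)*(-103) = 224*(-103) = -23072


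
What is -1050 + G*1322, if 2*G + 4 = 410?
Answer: 267316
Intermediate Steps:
G = 203 (G = -2 + (½)*410 = -2 + 205 = 203)
-1050 + G*1322 = -1050 + 203*1322 = -1050 + 268366 = 267316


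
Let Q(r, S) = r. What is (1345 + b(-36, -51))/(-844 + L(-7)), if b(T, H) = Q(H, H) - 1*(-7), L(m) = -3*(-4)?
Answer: -1301/832 ≈ -1.5637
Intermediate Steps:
L(m) = 12
b(T, H) = 7 + H (b(T, H) = H - 1*(-7) = H + 7 = 7 + H)
(1345 + b(-36, -51))/(-844 + L(-7)) = (1345 + (7 - 51))/(-844 + 12) = (1345 - 44)/(-832) = 1301*(-1/832) = -1301/832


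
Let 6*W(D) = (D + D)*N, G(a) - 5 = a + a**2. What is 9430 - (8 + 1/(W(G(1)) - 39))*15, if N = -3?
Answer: 428275/46 ≈ 9310.3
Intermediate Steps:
G(a) = 5 + a + a**2 (G(a) = 5 + (a + a**2) = 5 + a + a**2)
W(D) = -D (W(D) = ((D + D)*(-3))/6 = ((2*D)*(-3))/6 = (-6*D)/6 = -D)
9430 - (8 + 1/(W(G(1)) - 39))*15 = 9430 - (8 + 1/(-(5 + 1 + 1**2) - 39))*15 = 9430 - (8 + 1/(-(5 + 1 + 1) - 39))*15 = 9430 - (8 + 1/(-1*7 - 39))*15 = 9430 - (8 + 1/(-7 - 39))*15 = 9430 - (8 + 1/(-46))*15 = 9430 - (8 - 1/46)*15 = 9430 - 367*15/46 = 9430 - 1*5505/46 = 9430 - 5505/46 = 428275/46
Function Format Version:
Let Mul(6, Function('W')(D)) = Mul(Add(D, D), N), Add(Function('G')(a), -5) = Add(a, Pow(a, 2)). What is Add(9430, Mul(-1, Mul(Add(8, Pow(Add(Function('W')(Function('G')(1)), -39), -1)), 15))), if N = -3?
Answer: Rational(428275, 46) ≈ 9310.3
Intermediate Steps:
Function('G')(a) = Add(5, a, Pow(a, 2)) (Function('G')(a) = Add(5, Add(a, Pow(a, 2))) = Add(5, a, Pow(a, 2)))
Function('W')(D) = Mul(-1, D) (Function('W')(D) = Mul(Rational(1, 6), Mul(Add(D, D), -3)) = Mul(Rational(1, 6), Mul(Mul(2, D), -3)) = Mul(Rational(1, 6), Mul(-6, D)) = Mul(-1, D))
Add(9430, Mul(-1, Mul(Add(8, Pow(Add(Function('W')(Function('G')(1)), -39), -1)), 15))) = Add(9430, Mul(-1, Mul(Add(8, Pow(Add(Mul(-1, Add(5, 1, Pow(1, 2))), -39), -1)), 15))) = Add(9430, Mul(-1, Mul(Add(8, Pow(Add(Mul(-1, Add(5, 1, 1)), -39), -1)), 15))) = Add(9430, Mul(-1, Mul(Add(8, Pow(Add(Mul(-1, 7), -39), -1)), 15))) = Add(9430, Mul(-1, Mul(Add(8, Pow(Add(-7, -39), -1)), 15))) = Add(9430, Mul(-1, Mul(Add(8, Pow(-46, -1)), 15))) = Add(9430, Mul(-1, Mul(Add(8, Rational(-1, 46)), 15))) = Add(9430, Mul(-1, Mul(Rational(367, 46), 15))) = Add(9430, Mul(-1, Rational(5505, 46))) = Add(9430, Rational(-5505, 46)) = Rational(428275, 46)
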